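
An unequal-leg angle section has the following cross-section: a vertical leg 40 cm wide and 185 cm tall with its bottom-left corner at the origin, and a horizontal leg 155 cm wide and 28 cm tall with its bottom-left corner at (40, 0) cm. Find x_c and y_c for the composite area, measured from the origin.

Part | A | x̄ᵢ | ȳᵢ | A·x̄ᵢ | A·ȳᵢ
vertical leg | 7400.00 | 20.00 | 92.50 | 148000.00 | 684500.00
horizontal leg | 4340.00 | 117.50 | 14.00 | 509950.00 | 60760.00
Σ | 11740.00 |  |  | 657950.00 | 745260.00
x_c = 657950.00 / 11740.00 = 56.04 cm
y_c = 745260.00 / 11740.00 = 63.48 cm

x_c = 56.04 cm, y_c = 63.48 cm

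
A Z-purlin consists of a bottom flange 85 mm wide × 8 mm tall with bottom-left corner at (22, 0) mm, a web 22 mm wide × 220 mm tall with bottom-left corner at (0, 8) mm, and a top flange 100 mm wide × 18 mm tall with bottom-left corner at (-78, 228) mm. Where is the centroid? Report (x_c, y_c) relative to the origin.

x_c = 6.38 mm, y_c = 136.67 mm

bottom flange: A = 85 × 8 = 680.00, centroid at (64.50, 4.00).
web: A = 22 × 220 = 4840.00, centroid at (11.00, 118.00).
top flange: A = 100 × 18 = 1800.00, centroid at (-28.00, 237.00).
ΣA = 7320.00 mm²
ΣAx_c = (680.00)(64.50) + (4840.00)(11.00) + (1800.00)(-28.00) = 46700.00 mm³
ΣAy_c = (680.00)(4.00) + (4840.00)(118.00) + (1800.00)(237.00) = 1000440.00 mm³
x_c = 46700.00 / 7320.00 = 6.38 mm
y_c = 1000440.00 / 7320.00 = 136.67 mm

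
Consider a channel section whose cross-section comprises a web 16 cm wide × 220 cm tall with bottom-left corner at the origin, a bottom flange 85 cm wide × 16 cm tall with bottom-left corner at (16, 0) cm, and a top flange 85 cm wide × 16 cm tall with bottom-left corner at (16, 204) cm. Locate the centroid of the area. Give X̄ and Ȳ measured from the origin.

web: A = 16 × 220 = 3520.00, centroid at (8.00, 110.00).
bottom flange: A = 85 × 16 = 1360.00, centroid at (58.50, 8.00).
top flange: A = 85 × 16 = 1360.00, centroid at (58.50, 212.00).
ΣA = 6240.00 cm², ΣAX̄ = 187280.00 cm³, ΣAȲ = 686400.00 cm³.
X̄ = 187280.00/6240.00 = 30.01 cm; Ȳ = 686400.00/6240.00 = 110.00 cm.

X̄ = 30.01 cm, Ȳ = 110.00 cm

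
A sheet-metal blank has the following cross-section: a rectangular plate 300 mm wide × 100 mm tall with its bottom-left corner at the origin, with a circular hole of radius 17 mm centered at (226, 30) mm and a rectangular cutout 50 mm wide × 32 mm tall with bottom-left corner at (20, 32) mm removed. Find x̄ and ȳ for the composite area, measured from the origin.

x̄ = 153.60 mm, ȳ = 50.78 mm

plate: A = 300 × 100 = 30000.00, centroid at (150.00, 50.00).
hole 1: A = −π·17² = -907.92, centroid at (226.00, 30.00).
hole 2: A = −(50 × 32) = -1600.00, centroid at (45.00, 48.00).
ΣA = 27492.08 mm²
ΣAx̄ = (30000.00)(150.00) + (-907.92)(226.00) + (-1600.00)(45.00) = 4222810.02 mm³
ΣAȳ = (30000.00)(50.00) + (-907.92)(30.00) + (-1600.00)(48.00) = 1395962.39 mm³
x̄ = 4222810.02 / 27492.08 = 153.60 mm
ȳ = 1395962.39 / 27492.08 = 50.78 mm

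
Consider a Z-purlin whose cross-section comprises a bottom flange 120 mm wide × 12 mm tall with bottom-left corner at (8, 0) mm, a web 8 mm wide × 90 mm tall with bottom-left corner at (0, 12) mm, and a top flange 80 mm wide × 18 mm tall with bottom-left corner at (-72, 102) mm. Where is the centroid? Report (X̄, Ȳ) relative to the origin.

bottom flange: A = 120 × 12 = 1440.00, centroid at (68.00, 6.00).
web: A = 8 × 90 = 720.00, centroid at (4.00, 57.00).
top flange: A = 80 × 18 = 1440.00, centroid at (-32.00, 111.00).
ΣA = 3600.00 mm², ΣAX̄ = 54720.00 mm³, ΣAȲ = 209520.00 mm³.
X̄ = 54720.00/3600.00 = 15.20 mm; Ȳ = 209520.00/3600.00 = 58.20 mm.

X̄ = 15.20 mm, Ȳ = 58.20 mm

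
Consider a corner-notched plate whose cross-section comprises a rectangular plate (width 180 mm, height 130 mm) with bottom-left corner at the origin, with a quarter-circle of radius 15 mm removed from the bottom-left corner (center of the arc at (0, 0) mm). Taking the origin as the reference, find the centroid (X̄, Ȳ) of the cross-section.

plate: A = 180 × 130 = 23400.00, centroid at (90.00, 65.00).
removed quarter-circle: A = −¼π·15² = -176.71, centroid at (6.37, 6.37).
ΣA = 23223.29 mm², ΣAX̄ = 2104875.00 mm³, ΣAȲ = 1519875.00 mm³.
X̄ = 2104875.00/23223.29 = 90.64 mm; Ȳ = 1519875.00/23223.29 = 65.45 mm.

X̄ = 90.64 mm, Ȳ = 65.45 mm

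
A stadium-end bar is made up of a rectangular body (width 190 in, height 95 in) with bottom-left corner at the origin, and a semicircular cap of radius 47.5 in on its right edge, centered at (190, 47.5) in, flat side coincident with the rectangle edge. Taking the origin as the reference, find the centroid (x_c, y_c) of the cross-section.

x_c = 113.90 in, y_c = 47.50 in

rectangular body: A = 190 × 95 = 18050.00, centroid at (95.00, 47.50).
semicircular end: A = ½π·47.5² = 3544.11, centroid at (210.16, 47.50).
ΣA = 21594.11 in², ΣAx_c = 2459578.67 in³, ΣAy_c = 1025720.19 in³.
x_c = 2459578.67/21594.11 = 113.90 in; y_c = 1025720.19/21594.11 = 47.50 in.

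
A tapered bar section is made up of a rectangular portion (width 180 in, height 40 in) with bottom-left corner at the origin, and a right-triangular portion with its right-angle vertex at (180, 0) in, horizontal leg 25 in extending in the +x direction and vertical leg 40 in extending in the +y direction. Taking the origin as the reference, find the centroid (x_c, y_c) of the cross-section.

x_c = 96.39 in, y_c = 19.57 in

Part | A | x̄ᵢ | ȳᵢ | A·x̄ᵢ | A·ȳᵢ
rectangular portion | 7200.00 | 90.00 | 20.00 | 648000.00 | 144000.00
triangular portion | 500.00 | 188.33 | 13.33 | 94166.67 | 6666.67
Σ | 7700.00 |  |  | 742166.67 | 150666.67
x_c = 742166.67 / 7700.00 = 96.39 in
y_c = 150666.67 / 7700.00 = 19.57 in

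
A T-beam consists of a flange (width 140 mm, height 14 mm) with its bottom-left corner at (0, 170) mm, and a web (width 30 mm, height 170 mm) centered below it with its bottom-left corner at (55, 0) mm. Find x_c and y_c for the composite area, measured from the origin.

x_c = 70.00 mm, y_c = 110.54 mm

web: A = 30 × 170 = 5100.00, centroid at (70.00, 85.00).
flange: A = 140 × 14 = 1960.00, centroid at (70.00, 177.00).
ΣA = 7060.00 mm², ΣAx_c = 494200.00 mm³, ΣAy_c = 780420.00 mm³.
x_c = 494200.00/7060.00 = 70.00 mm; y_c = 780420.00/7060.00 = 110.54 mm.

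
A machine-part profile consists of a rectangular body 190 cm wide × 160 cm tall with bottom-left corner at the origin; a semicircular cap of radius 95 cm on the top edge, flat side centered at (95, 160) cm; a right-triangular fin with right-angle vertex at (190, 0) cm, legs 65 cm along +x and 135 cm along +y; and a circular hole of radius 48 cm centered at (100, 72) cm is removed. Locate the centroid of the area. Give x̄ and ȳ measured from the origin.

x̄ = 106.40 cm, ȳ = 118.59 cm

rectangular body: A = 190 × 160 = 30400.00, centroid at (95.00, 80.00).
semicircular top: A = ½π·95² = 14176.44, centroid at (95.00, 200.32).
triangular fin: A = ½·65·135 = 4387.50, centroid at (211.67, 45.00).
hole: A = −π·48² = -7238.23, centroid at (100.00, 72.00).
ΣA = 41725.71 cm², ΣAx̄ = 4439626.05 cm³, ΣAȳ = 4948098.21 cm³.
x̄ = 4439626.05/41725.71 = 106.40 cm; ȳ = 4948098.21/41725.71 = 118.59 cm.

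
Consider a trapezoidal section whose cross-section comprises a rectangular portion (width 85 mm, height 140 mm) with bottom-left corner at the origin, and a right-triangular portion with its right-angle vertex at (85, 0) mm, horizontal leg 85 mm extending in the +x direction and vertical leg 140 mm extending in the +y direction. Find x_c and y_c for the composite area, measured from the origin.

Part | A | x̄ᵢ | ȳᵢ | A·x̄ᵢ | A·ȳᵢ
rectangular portion | 11900.00 | 42.50 | 70.00 | 505750.00 | 833000.00
triangular portion | 5950.00 | 113.33 | 46.67 | 674333.33 | 277666.67
Σ | 17850.00 |  |  | 1180083.33 | 1110666.67
x_c = 1180083.33 / 17850.00 = 66.11 mm
y_c = 1110666.67 / 17850.00 = 62.22 mm

x_c = 66.11 mm, y_c = 62.22 mm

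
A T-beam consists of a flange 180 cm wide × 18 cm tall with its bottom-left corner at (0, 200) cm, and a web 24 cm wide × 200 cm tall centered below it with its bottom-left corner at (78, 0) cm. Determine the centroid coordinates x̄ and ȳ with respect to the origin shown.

Part | A | x̄ᵢ | ȳᵢ | A·x̄ᵢ | A·ȳᵢ
web | 4800.00 | 90.00 | 100.00 | 432000.00 | 480000.00
flange | 3240.00 | 90.00 | 209.00 | 291600.00 | 677160.00
Σ | 8040.00 |  |  | 723600.00 | 1157160.00
x̄ = 723600.00 / 8040.00 = 90.00 cm
ȳ = 1157160.00 / 8040.00 = 143.93 cm

x̄ = 90.00 cm, ȳ = 143.93 cm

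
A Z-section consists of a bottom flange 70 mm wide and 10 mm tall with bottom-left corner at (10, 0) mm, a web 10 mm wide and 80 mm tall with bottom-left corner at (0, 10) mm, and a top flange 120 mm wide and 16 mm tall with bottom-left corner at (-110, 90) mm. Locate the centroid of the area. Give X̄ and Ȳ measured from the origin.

bottom flange: A = 70 × 10 = 700.00, centroid at (45.00, 5.00).
web: A = 10 × 80 = 800.00, centroid at (5.00, 50.00).
top flange: A = 120 × 16 = 1920.00, centroid at (-50.00, 98.00).
ΣA = 3420.00 mm², ΣAX̄ = -60500.00 mm³, ΣAȲ = 231660.00 mm³.
X̄ = -60500.00/3420.00 = -17.69 mm; Ȳ = 231660.00/3420.00 = 67.74 mm.

X̄ = -17.69 mm, Ȳ = 67.74 mm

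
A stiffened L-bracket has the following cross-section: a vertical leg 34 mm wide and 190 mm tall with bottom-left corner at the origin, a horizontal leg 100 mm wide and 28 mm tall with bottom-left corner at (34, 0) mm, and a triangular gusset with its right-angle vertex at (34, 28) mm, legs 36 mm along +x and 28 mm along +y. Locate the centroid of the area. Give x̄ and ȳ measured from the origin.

vertical leg: A = 34 × 190 = 6460.00, centroid at (17.00, 95.00).
horizontal leg: A = 100 × 28 = 2800.00, centroid at (84.00, 14.00).
gusset: A = ½·36·28 = 504.00, centroid at (46.00, 37.33).
ΣA = 9764.00 mm², ΣAx̄ = 368204.00 mm³, ΣAȳ = 671716.00 mm³.
x̄ = 368204.00/9764.00 = 37.71 mm; ȳ = 671716.00/9764.00 = 68.80 mm.

x̄ = 37.71 mm, ȳ = 68.80 mm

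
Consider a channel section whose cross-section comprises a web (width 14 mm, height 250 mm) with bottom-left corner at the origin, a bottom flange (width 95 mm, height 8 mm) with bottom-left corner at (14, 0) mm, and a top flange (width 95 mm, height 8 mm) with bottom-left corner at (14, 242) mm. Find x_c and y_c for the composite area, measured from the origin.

Part | A | x̄ᵢ | ȳᵢ | A·x̄ᵢ | A·ȳᵢ
web | 3500.00 | 7.00 | 125.00 | 24500.00 | 437500.00
bottom flange | 760.00 | 61.50 | 4.00 | 46740.00 | 3040.00
top flange | 760.00 | 61.50 | 246.00 | 46740.00 | 186960.00
Σ | 5020.00 |  |  | 117980.00 | 627500.00
x_c = 117980.00 / 5020.00 = 23.50 mm
y_c = 627500.00 / 5020.00 = 125.00 mm

x_c = 23.50 mm, y_c = 125.00 mm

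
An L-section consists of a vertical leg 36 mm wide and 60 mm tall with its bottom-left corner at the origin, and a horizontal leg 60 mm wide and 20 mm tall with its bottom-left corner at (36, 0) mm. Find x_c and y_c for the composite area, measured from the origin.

x_c = 35.14 mm, y_c = 22.86 mm

Part | A | x̄ᵢ | ȳᵢ | A·x̄ᵢ | A·ȳᵢ
vertical leg | 2160.00 | 18.00 | 30.00 | 38880.00 | 64800.00
horizontal leg | 1200.00 | 66.00 | 10.00 | 79200.00 | 12000.00
Σ | 3360.00 |  |  | 118080.00 | 76800.00
x_c = 118080.00 / 3360.00 = 35.14 mm
y_c = 76800.00 / 3360.00 = 22.86 mm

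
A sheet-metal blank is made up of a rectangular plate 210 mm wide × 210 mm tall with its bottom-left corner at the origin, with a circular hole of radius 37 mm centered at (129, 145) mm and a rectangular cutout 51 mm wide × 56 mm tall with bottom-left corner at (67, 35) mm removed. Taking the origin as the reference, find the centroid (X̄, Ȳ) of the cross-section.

plate: A = 210 × 210 = 44100.00, centroid at (105.00, 105.00).
hole 1: A = −π·37² = -4300.84, centroid at (129.00, 145.00).
hole 2: A = −(51 × 56) = -2856.00, centroid at (92.50, 63.00).
ΣA = 36943.16 mm², ΣAX̄ = 3811511.60 mm³, ΣAȲ = 3826950.15 mm³.
X̄ = 3811511.60/36943.16 = 103.17 mm; Ȳ = 3826950.15/36943.16 = 103.59 mm.

X̄ = 103.17 mm, Ȳ = 103.59 mm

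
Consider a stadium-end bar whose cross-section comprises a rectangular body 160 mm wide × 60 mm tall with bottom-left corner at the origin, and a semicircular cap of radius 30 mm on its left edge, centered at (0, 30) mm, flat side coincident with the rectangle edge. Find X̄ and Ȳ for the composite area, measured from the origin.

X̄ = 68.10 mm, Ȳ = 30.00 mm

rectangular body: A = 160 × 60 = 9600.00, centroid at (80.00, 30.00).
semicircular end: A = ½π·30² = 1413.72, centroid at (-12.73, 30.00).
ΣA = 11013.72 mm²
ΣAX̄ = (9600.00)(80.00) + (1413.72)(-12.73) = 750000.00 mm³
ΣAȲ = (9600.00)(30.00) + (1413.72)(30.00) = 330411.50 mm³
X̄ = 750000.00 / 11013.72 = 68.10 mm
Ȳ = 330411.50 / 11013.72 = 30.00 mm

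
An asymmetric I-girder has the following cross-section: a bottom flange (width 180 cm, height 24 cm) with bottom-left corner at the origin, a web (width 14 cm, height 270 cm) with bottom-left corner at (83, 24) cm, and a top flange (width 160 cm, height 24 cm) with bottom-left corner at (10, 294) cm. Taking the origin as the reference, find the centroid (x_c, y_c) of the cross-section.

bottom flange: A = 180 × 24 = 4320.00, centroid at (90.00, 12.00).
web: A = 14 × 270 = 3780.00, centroid at (90.00, 159.00).
top flange: A = 160 × 24 = 3840.00, centroid at (90.00, 306.00).
ΣA = 11940.00 cm²
ΣAx_c = (4320.00)(90.00) + (3780.00)(90.00) + (3840.00)(90.00) = 1074600.00 cm³
ΣAy_c = (4320.00)(12.00) + (3780.00)(159.00) + (3840.00)(306.00) = 1827900.00 cm³
x_c = 1074600.00 / 11940.00 = 90.00 cm
y_c = 1827900.00 / 11940.00 = 153.09 cm

x_c = 90.00 cm, y_c = 153.09 cm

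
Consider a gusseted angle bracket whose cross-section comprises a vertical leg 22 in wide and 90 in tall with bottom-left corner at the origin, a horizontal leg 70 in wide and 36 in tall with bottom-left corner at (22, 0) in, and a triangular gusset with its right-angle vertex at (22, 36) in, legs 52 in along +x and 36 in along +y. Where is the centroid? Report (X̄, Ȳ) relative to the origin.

vertical leg: A = 22 × 90 = 1980.00, centroid at (11.00, 45.00).
horizontal leg: A = 70 × 36 = 2520.00, centroid at (57.00, 18.00).
gusset: A = ½·52·36 = 936.00, centroid at (39.33, 48.00).
ΣA = 5436.00 in², ΣAX̄ = 202236.00 in³, ΣAȲ = 179388.00 in³.
X̄ = 202236.00/5436.00 = 37.20 in; Ȳ = 179388.00/5436.00 = 33.00 in.

X̄ = 37.20 in, Ȳ = 33.00 in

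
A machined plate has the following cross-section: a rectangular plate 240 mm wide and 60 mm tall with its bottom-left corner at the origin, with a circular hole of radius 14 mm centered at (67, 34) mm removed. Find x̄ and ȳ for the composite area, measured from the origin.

x̄ = 122.37 mm, ȳ = 29.82 mm

plate: A = 240 × 60 = 14400.00, centroid at (120.00, 30.00).
hole: A = −π·14² = -615.75, centroid at (67.00, 34.00).
ΣA = 13784.25 mm², ΣAx̄ = 1686744.61 mm³, ΣAȳ = 411064.43 mm³.
x̄ = 1686744.61/13784.25 = 122.37 mm; ȳ = 411064.43/13784.25 = 29.82 mm.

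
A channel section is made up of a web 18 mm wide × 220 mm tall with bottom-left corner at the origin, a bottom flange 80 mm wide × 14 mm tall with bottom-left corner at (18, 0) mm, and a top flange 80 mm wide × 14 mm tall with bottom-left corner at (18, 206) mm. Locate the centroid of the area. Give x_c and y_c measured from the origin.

web: A = 18 × 220 = 3960.00, centroid at (9.00, 110.00).
bottom flange: A = 80 × 14 = 1120.00, centroid at (58.00, 7.00).
top flange: A = 80 × 14 = 1120.00, centroid at (58.00, 213.00).
ΣA = 6200.00 mm²
ΣAx_c = (3960.00)(9.00) + (1120.00)(58.00) + (1120.00)(58.00) = 165560.00 mm³
ΣAy_c = (3960.00)(110.00) + (1120.00)(7.00) + (1120.00)(213.00) = 682000.00 mm³
x_c = 165560.00 / 6200.00 = 26.70 mm
y_c = 682000.00 / 6200.00 = 110.00 mm

x_c = 26.70 mm, y_c = 110.00 mm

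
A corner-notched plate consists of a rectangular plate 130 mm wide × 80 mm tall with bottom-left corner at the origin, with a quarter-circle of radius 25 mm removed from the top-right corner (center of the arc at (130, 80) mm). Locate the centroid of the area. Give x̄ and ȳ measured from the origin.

x̄ = 62.31 mm, ȳ = 38.54 mm

plate: A = 130 × 80 = 10400.00, centroid at (65.00, 40.00).
removed quarter-circle: A = −¼π·25² = -490.87, centroid at (119.39, 69.39).
ΣA = 9909.13 mm²
ΣAx̄ = (10400.00)(65.00) + (-490.87)(119.39) = 617394.73 mm³
ΣAȳ = (10400.00)(40.00) + (-490.87)(69.39) = 381938.43 mm³
x̄ = 617394.73 / 9909.13 = 62.31 mm
ȳ = 381938.43 / 9909.13 = 38.54 mm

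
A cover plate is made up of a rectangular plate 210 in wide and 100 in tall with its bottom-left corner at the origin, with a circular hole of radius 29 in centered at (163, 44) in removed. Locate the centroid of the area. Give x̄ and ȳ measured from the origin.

x̄ = 96.65 in, ȳ = 50.86 in

plate: A = 210 × 100 = 21000.00, centroid at (105.00, 50.00).
hole: A = −π·29² = -2642.08, centroid at (163.00, 44.00).
ΣA = 18357.92 in²
ΣAx̄ = (21000.00)(105.00) + (-2642.08)(163.00) = 1774341.05 in³
ΣAȳ = (21000.00)(50.00) + (-2642.08)(44.00) = 933748.51 in³
x̄ = 1774341.05 / 18357.92 = 96.65 in
ȳ = 933748.51 / 18357.92 = 50.86 in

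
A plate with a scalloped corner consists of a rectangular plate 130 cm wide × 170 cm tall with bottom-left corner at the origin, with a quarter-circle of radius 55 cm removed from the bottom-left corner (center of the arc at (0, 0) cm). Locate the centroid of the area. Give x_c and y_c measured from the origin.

x_c = 70.02 cm, y_c = 92.43 cm

plate: A = 130 × 170 = 22100.00, centroid at (65.00, 85.00).
removed quarter-circle: A = −¼π·55² = -2375.83, centroid at (23.34, 23.34).
ΣA = 19724.17 cm², ΣAx_c = 1381041.67 cm³, ΣAy_c = 1823041.67 cm³.
x_c = 1381041.67/19724.17 = 70.02 cm; y_c = 1823041.67/19724.17 = 92.43 cm.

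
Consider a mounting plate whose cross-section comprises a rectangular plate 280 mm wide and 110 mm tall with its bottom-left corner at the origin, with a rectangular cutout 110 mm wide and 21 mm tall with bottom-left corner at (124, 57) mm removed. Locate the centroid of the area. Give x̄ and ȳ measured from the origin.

plate: A = 280 × 110 = 30800.00, centroid at (140.00, 55.00).
hole: A = −(110 × 21) = -2310.00, centroid at (179.00, 67.50).
ΣA = 28490.00 mm²
ΣAx̄ = (30800.00)(140.00) + (-2310.00)(179.00) = 3898510.00 mm³
ΣAȳ = (30800.00)(55.00) + (-2310.00)(67.50) = 1538075.00 mm³
x̄ = 3898510.00 / 28490.00 = 136.84 mm
ȳ = 1538075.00 / 28490.00 = 53.99 mm

x̄ = 136.84 mm, ȳ = 53.99 mm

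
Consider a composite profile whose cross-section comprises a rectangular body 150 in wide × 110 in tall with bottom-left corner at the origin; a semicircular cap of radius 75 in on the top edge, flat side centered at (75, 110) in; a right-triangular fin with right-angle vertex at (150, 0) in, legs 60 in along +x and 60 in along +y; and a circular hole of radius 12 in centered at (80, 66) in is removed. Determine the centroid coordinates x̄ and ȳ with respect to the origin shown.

rectangular body: A = 150 × 110 = 16500.00, centroid at (75.00, 55.00).
semicircular top: A = ½π·75² = 8835.73, centroid at (75.00, 141.83).
triangular fin: A = ½·60·60 = 1800.00, centroid at (170.00, 20.00).
hole: A = −π·12² = -452.39, centroid at (80.00, 66.00).
ΣA = 26683.34 in², ΣAx̄ = 2169988.55 in³, ΣAȳ = 2166822.53 in³.
x̄ = 2169988.55/26683.34 = 81.32 in; ȳ = 2166822.53/26683.34 = 81.21 in.

x̄ = 81.32 in, ȳ = 81.21 in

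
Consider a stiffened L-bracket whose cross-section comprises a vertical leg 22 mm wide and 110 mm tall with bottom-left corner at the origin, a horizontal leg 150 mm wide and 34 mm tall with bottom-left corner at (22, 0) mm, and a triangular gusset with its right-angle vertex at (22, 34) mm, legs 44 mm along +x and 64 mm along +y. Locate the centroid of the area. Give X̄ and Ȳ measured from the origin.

X̄ = 64.17 mm, Ȳ = 33.35 mm

vertical leg: A = 22 × 110 = 2420.00, centroid at (11.00, 55.00).
horizontal leg: A = 150 × 34 = 5100.00, centroid at (97.00, 17.00).
gusset: A = ½·44·64 = 1408.00, centroid at (36.67, 55.33).
ΣA = 8928.00 mm², ΣAX̄ = 572946.67 mm³, ΣAȲ = 297709.33 mm³.
X̄ = 572946.67/8928.00 = 64.17 mm; Ȳ = 297709.33/8928.00 = 33.35 mm.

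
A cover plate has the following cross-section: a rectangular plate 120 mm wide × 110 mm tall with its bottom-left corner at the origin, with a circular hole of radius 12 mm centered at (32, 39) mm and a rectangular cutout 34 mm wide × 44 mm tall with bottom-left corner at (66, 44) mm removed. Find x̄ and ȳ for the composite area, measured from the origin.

plate: A = 120 × 110 = 13200.00, centroid at (60.00, 55.00).
hole 1: A = −π·12² = -452.39, centroid at (32.00, 39.00).
hole 2: A = −(34 × 44) = -1496.00, centroid at (83.00, 66.00).
ΣA = 11251.61 mm²
ΣAx̄ = (13200.00)(60.00) + (-452.39)(32.00) + (-1496.00)(83.00) = 653355.54 mm³
ΣAȳ = (13200.00)(55.00) + (-452.39)(39.00) + (-1496.00)(66.00) = 609620.82 mm³
x̄ = 653355.54 / 11251.61 = 58.07 mm
ȳ = 609620.82 / 11251.61 = 54.18 mm

x̄ = 58.07 mm, ȳ = 54.18 mm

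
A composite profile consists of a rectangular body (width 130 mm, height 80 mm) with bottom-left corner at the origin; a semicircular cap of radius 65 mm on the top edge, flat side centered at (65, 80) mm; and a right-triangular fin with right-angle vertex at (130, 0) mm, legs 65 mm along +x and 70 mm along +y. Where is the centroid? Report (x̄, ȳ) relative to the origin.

rectangular body: A = 130 × 80 = 10400.00, centroid at (65.00, 40.00).
semicircular top: A = ½π·65² = 6636.61, centroid at (65.00, 107.59).
triangular fin: A = ½·65·70 = 2275.00, centroid at (151.67, 23.33).
ΣA = 19311.61 mm², ΣAx̄ = 1452421.61 mm³, ΣAȳ = 1183095.83 mm³.
x̄ = 1452421.61/19311.61 = 75.21 mm; ȳ = 1183095.83/19311.61 = 61.26 mm.

x̄ = 75.21 mm, ȳ = 61.26 mm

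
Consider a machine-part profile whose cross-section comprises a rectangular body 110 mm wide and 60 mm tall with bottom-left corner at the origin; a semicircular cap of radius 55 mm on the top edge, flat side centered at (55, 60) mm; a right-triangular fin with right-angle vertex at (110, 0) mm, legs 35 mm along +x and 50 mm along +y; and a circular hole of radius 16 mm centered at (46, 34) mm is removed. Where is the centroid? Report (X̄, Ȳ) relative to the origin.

rectangular body: A = 110 × 60 = 6600.00, centroid at (55.00, 30.00).
semicircular top: A = ½π·55² = 4751.66, centroid at (55.00, 83.34).
triangular fin: A = ½·35·50 = 875.00, centroid at (121.67, 16.67).
hole: A = −π·16² = -804.25, centroid at (46.00, 34.00).
ΣA = 11422.41 mm², ΣAX̄ = 693804.18 mm³, ΣAȲ = 581255.11 mm³.
X̄ = 693804.18/11422.41 = 60.74 mm; Ȳ = 581255.11/11422.41 = 50.89 mm.

X̄ = 60.74 mm, Ȳ = 50.89 mm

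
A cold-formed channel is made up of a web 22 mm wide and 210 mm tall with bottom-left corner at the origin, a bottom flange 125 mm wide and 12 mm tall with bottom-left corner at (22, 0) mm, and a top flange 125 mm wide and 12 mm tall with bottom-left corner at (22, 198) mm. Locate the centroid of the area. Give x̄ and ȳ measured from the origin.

web: A = 22 × 210 = 4620.00, centroid at (11.00, 105.00).
bottom flange: A = 125 × 12 = 1500.00, centroid at (84.50, 6.00).
top flange: A = 125 × 12 = 1500.00, centroid at (84.50, 204.00).
ΣA = 7620.00 mm²
ΣAx̄ = (4620.00)(11.00) + (1500.00)(84.50) + (1500.00)(84.50) = 304320.00 mm³
ΣAȳ = (4620.00)(105.00) + (1500.00)(6.00) + (1500.00)(204.00) = 800100.00 mm³
x̄ = 304320.00 / 7620.00 = 39.94 mm
ȳ = 800100.00 / 7620.00 = 105.00 mm

x̄ = 39.94 mm, ȳ = 105.00 mm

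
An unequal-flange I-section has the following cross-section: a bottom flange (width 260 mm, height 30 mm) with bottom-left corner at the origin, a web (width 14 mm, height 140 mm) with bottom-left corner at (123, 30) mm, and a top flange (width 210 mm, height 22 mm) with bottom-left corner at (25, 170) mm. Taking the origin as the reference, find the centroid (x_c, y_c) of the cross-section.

bottom flange: A = 260 × 30 = 7800.00, centroid at (130.00, 15.00).
web: A = 14 × 140 = 1960.00, centroid at (130.00, 100.00).
top flange: A = 210 × 22 = 4620.00, centroid at (130.00, 181.00).
ΣA = 14380.00 mm², ΣAx_c = 1869400.00 mm³, ΣAy_c = 1149220.00 mm³.
x_c = 1869400.00/14380.00 = 130.00 mm; y_c = 1149220.00/14380.00 = 79.92 mm.

x_c = 130.00 mm, y_c = 79.92 mm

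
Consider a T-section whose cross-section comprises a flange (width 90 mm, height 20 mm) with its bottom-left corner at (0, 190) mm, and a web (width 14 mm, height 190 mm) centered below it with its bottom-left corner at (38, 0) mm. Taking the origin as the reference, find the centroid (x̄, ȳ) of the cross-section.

x̄ = 45.00 mm, ȳ = 137.38 mm

Part | A | x̄ᵢ | ȳᵢ | A·x̄ᵢ | A·ȳᵢ
web | 2660.00 | 45.00 | 95.00 | 119700.00 | 252700.00
flange | 1800.00 | 45.00 | 200.00 | 81000.00 | 360000.00
Σ | 4460.00 |  |  | 200700.00 | 612700.00
x̄ = 200700.00 / 4460.00 = 45.00 mm
ȳ = 612700.00 / 4460.00 = 137.38 mm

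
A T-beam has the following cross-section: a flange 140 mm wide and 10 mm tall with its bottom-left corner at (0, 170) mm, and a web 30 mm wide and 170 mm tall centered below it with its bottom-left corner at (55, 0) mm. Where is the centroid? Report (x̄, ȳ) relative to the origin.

x̄ = 70.00 mm, ȳ = 104.38 mm

web: A = 30 × 170 = 5100.00, centroid at (70.00, 85.00).
flange: A = 140 × 10 = 1400.00, centroid at (70.00, 175.00).
ΣA = 6500.00 mm²
ΣAx̄ = (5100.00)(70.00) + (1400.00)(70.00) = 455000.00 mm³
ΣAȳ = (5100.00)(85.00) + (1400.00)(175.00) = 678500.00 mm³
x̄ = 455000.00 / 6500.00 = 70.00 mm
ȳ = 678500.00 / 6500.00 = 104.38 mm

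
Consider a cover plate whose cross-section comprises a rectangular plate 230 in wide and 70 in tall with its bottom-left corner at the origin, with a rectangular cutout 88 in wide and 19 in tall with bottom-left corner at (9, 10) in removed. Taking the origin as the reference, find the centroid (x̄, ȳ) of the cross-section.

x̄ = 122.18 in, ȳ = 36.80 in

plate: A = 230 × 70 = 16100.00, centroid at (115.00, 35.00).
hole: A = −(88 × 19) = -1672.00, centroid at (53.00, 19.50).
ΣA = 14428.00 in²
ΣAx̄ = (16100.00)(115.00) + (-1672.00)(53.00) = 1762884.00 in³
ΣAȳ = (16100.00)(35.00) + (-1672.00)(19.50) = 530896.00 in³
x̄ = 1762884.00 / 14428.00 = 122.18 in
ȳ = 530896.00 / 14428.00 = 36.80 in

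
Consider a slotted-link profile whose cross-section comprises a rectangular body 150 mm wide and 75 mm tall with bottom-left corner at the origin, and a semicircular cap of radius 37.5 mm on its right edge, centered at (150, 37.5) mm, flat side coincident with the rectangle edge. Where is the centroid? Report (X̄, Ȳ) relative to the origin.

rectangular body: A = 150 × 75 = 11250.00, centroid at (75.00, 37.50).
semicircular end: A = ½π·37.5² = 2208.93, centroid at (165.92, 37.50).
ΣA = 13458.93 mm²
ΣAX̄ = (11250.00)(75.00) + (2208.93)(165.92) = 1210246.10 mm³
ΣAȲ = (11250.00)(37.50) + (2208.93)(37.50) = 504709.96 mm³
X̄ = 1210246.10 / 13458.93 = 89.92 mm
Ȳ = 504709.96 / 13458.93 = 37.50 mm

X̄ = 89.92 mm, Ȳ = 37.50 mm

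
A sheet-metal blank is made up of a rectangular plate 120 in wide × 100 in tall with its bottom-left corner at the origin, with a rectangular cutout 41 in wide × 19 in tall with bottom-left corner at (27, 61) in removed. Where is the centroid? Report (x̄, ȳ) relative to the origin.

x̄ = 60.87 in, ȳ = 48.58 in

plate: A = 120 × 100 = 12000.00, centroid at (60.00, 50.00).
hole: A = −(41 × 19) = -779.00, centroid at (47.50, 70.50).
ΣA = 11221.00 in², ΣAx̄ = 682997.50 in³, ΣAȳ = 545080.50 in³.
x̄ = 682997.50/11221.00 = 60.87 in; ȳ = 545080.50/11221.00 = 48.58 in.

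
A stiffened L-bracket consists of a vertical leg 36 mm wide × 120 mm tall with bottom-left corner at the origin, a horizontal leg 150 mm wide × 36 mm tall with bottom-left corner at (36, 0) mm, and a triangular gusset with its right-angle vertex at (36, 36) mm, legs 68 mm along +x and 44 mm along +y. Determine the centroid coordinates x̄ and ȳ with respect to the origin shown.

x̄ = 68.20 mm, ȳ = 38.53 mm

vertical leg: A = 36 × 120 = 4320.00, centroid at (18.00, 60.00).
horizontal leg: A = 150 × 36 = 5400.00, centroid at (111.00, 18.00).
gusset: A = ½·68·44 = 1496.00, centroid at (58.67, 50.67).
ΣA = 11216.00 mm², ΣAx̄ = 764925.33 mm³, ΣAȳ = 432197.33 mm³.
x̄ = 764925.33/11216.00 = 68.20 mm; ȳ = 432197.33/11216.00 = 38.53 mm.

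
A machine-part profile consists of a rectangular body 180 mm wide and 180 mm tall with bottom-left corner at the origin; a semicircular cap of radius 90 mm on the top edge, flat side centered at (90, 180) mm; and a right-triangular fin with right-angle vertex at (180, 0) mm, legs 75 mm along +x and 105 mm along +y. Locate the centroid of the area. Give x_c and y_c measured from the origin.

rectangular body: A = 180 × 180 = 32400.00, centroid at (90.00, 90.00).
semicircular top: A = ½π·90² = 12723.45, centroid at (90.00, 218.20).
triangular fin: A = ½·75·105 = 3937.50, centroid at (205.00, 35.00).
ΣA = 49060.95 mm²
ΣAx_c = (32400.00)(90.00) + (12723.45)(90.00) + (3937.50)(205.00) = 4868298.02 mm³
ΣAy_c = (32400.00)(90.00) + (12723.45)(218.20) + (3937.50)(35.00) = 5830033.54 mm³
x_c = 4868298.02 / 49060.95 = 99.23 mm
y_c = 5830033.54 / 49060.95 = 118.83 mm

x_c = 99.23 mm, y_c = 118.83 mm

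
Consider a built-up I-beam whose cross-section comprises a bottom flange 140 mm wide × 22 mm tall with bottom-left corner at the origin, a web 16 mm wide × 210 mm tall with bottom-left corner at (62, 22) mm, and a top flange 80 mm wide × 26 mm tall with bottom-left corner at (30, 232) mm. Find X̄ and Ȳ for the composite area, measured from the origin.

X̄ = 70.00 mm, Ȳ = 113.87 mm

Part | A | x̄ᵢ | ȳᵢ | A·x̄ᵢ | A·ȳᵢ
bottom flange | 3080.00 | 70.00 | 11.00 | 215600.00 | 33880.00
web | 3360.00 | 70.00 | 127.00 | 235200.00 | 426720.00
top flange | 2080.00 | 70.00 | 245.00 | 145600.00 | 509600.00
Σ | 8520.00 |  |  | 596400.00 | 970200.00
X̄ = 596400.00 / 8520.00 = 70.00 mm
Ȳ = 970200.00 / 8520.00 = 113.87 mm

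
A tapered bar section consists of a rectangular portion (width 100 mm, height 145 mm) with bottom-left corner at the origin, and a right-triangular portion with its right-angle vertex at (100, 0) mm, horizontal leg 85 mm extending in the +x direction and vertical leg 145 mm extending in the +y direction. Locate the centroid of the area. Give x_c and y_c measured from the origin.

x_c = 73.36 mm, y_c = 65.29 mm

Part | A | x̄ᵢ | ȳᵢ | A·x̄ᵢ | A·ȳᵢ
rectangular portion | 14500.00 | 50.00 | 72.50 | 725000.00 | 1051250.00
triangular portion | 6162.50 | 128.33 | 48.33 | 790854.17 | 297854.17
Σ | 20662.50 |  |  | 1515854.17 | 1349104.17
x_c = 1515854.17 / 20662.50 = 73.36 mm
y_c = 1349104.17 / 20662.50 = 65.29 mm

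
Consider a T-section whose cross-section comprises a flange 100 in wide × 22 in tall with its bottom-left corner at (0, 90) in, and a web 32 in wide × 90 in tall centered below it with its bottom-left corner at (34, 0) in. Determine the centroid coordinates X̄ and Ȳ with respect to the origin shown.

Part | A | x̄ᵢ | ȳᵢ | A·x̄ᵢ | A·ȳᵢ
web | 2880.00 | 50.00 | 45.00 | 144000.00 | 129600.00
flange | 2200.00 | 50.00 | 101.00 | 110000.00 | 222200.00
Σ | 5080.00 |  |  | 254000.00 | 351800.00
X̄ = 254000.00 / 5080.00 = 50.00 in
Ȳ = 351800.00 / 5080.00 = 69.25 in

X̄ = 50.00 in, Ȳ = 69.25 in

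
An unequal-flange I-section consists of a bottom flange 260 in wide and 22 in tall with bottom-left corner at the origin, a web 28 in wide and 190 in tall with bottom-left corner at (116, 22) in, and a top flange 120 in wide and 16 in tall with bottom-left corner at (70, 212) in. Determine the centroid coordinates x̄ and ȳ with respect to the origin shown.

bottom flange: A = 260 × 22 = 5720.00, centroid at (130.00, 11.00).
web: A = 28 × 190 = 5320.00, centroid at (130.00, 117.00).
top flange: A = 120 × 16 = 1920.00, centroid at (130.00, 220.00).
ΣA = 12960.00 in²
ΣAx̄ = (5720.00)(130.00) + (5320.00)(130.00) + (1920.00)(130.00) = 1684800.00 in³
ΣAȳ = (5720.00)(11.00) + (5320.00)(117.00) + (1920.00)(220.00) = 1107760.00 in³
x̄ = 1684800.00 / 12960.00 = 130.00 in
ȳ = 1107760.00 / 12960.00 = 85.48 in

x̄ = 130.00 in, ȳ = 85.48 in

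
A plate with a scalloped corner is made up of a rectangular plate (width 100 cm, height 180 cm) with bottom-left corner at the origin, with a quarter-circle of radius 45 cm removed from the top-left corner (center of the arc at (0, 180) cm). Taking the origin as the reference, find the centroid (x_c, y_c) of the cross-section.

plate: A = 100 × 180 = 18000.00, centroid at (50.00, 90.00).
removed quarter-circle: A = −¼π·45² = -1590.43, centroid at (19.10, 160.90).
ΣA = 16409.57 cm²
ΣAx_c = (18000.00)(50.00) + (-1590.43)(19.10) = 869625.00 cm³
ΣAy_c = (18000.00)(90.00) + (-1590.43)(160.90) = 1364097.37 cm³
x_c = 869625.00 / 16409.57 = 52.99 cm
y_c = 1364097.37 / 16409.57 = 83.13 cm

x_c = 52.99 cm, y_c = 83.13 cm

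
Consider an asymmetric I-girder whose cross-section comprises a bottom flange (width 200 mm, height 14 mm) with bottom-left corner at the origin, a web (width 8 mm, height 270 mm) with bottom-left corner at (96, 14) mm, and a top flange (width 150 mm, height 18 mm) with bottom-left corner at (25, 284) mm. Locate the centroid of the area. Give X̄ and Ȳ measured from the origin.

X̄ = 100.00 mm, Ȳ = 147.85 mm

bottom flange: A = 200 × 14 = 2800.00, centroid at (100.00, 7.00).
web: A = 8 × 270 = 2160.00, centroid at (100.00, 149.00).
top flange: A = 150 × 18 = 2700.00, centroid at (100.00, 293.00).
ΣA = 7660.00 mm²
ΣAX̄ = (2800.00)(100.00) + (2160.00)(100.00) + (2700.00)(100.00) = 766000.00 mm³
ΣAȲ = (2800.00)(7.00) + (2160.00)(149.00) + (2700.00)(293.00) = 1132540.00 mm³
X̄ = 766000.00 / 7660.00 = 100.00 mm
Ȳ = 1132540.00 / 7660.00 = 147.85 mm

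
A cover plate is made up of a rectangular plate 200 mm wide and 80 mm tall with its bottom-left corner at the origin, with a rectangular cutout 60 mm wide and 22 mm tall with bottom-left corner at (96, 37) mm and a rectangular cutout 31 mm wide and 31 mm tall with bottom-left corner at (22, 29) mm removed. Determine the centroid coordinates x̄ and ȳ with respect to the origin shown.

Part | A | x̄ᵢ | ȳᵢ | A·x̄ᵢ | A·ȳᵢ
plate | 16000.00 | 100.00 | 40.00 | 1600000.00 | 640000.00
hole 1 | -1320.00 | 126.00 | 48.00 | -166320.00 | -63360.00
hole 2 | -961.00 | 37.50 | 44.50 | -36037.50 | -42764.50
Σ | 13719.00 |  |  | 1397642.50 | 533875.50
x̄ = 1397642.50 / 13719.00 = 101.88 mm
ȳ = 533875.50 / 13719.00 = 38.92 mm

x̄ = 101.88 mm, ȳ = 38.92 mm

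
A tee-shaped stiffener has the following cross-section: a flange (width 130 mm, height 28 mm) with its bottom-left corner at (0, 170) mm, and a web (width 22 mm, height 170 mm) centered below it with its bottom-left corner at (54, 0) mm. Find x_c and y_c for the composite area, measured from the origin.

web: A = 22 × 170 = 3740.00, centroid at (65.00, 85.00).
flange: A = 130 × 28 = 3640.00, centroid at (65.00, 184.00).
ΣA = 7380.00 mm²
ΣAx_c = (3740.00)(65.00) + (3640.00)(65.00) = 479700.00 mm³
ΣAy_c = (3740.00)(85.00) + (3640.00)(184.00) = 987660.00 mm³
x_c = 479700.00 / 7380.00 = 65.00 mm
y_c = 987660.00 / 7380.00 = 133.83 mm

x_c = 65.00 mm, y_c = 133.83 mm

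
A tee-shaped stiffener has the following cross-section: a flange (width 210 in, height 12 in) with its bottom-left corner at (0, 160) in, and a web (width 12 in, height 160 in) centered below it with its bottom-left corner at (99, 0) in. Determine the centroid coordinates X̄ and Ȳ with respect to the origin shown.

Part | A | x̄ᵢ | ȳᵢ | A·x̄ᵢ | A·ȳᵢ
web | 1920.00 | 105.00 | 80.00 | 201600.00 | 153600.00
flange | 2520.00 | 105.00 | 166.00 | 264600.00 | 418320.00
Σ | 4440.00 |  |  | 466200.00 | 571920.00
X̄ = 466200.00 / 4440.00 = 105.00 in
Ȳ = 571920.00 / 4440.00 = 128.81 in

X̄ = 105.00 in, Ȳ = 128.81 in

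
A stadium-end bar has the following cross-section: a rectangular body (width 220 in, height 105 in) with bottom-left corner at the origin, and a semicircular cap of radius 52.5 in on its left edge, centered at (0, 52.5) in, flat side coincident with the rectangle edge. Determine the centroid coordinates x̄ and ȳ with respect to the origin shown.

x̄ = 89.12 in, ȳ = 52.50 in

Part | A | x̄ᵢ | ȳᵢ | A·x̄ᵢ | A·ȳᵢ
rectangular body | 23100.00 | 110.00 | 52.50 | 2541000.00 | 1212750.00
semicircular end | 4329.51 | -22.28 | 52.50 | -96468.75 | 227299.14
Σ | 27429.51 |  |  | 2444531.25 | 1440049.14
x̄ = 2444531.25 / 27429.51 = 89.12 in
ȳ = 1440049.14 / 27429.51 = 52.50 in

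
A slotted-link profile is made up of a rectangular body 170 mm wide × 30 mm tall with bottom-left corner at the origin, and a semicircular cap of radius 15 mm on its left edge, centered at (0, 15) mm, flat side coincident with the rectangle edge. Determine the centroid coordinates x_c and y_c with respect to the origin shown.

x_c = 79.08 mm, y_c = 15.00 mm

rectangular body: A = 170 × 30 = 5100.00, centroid at (85.00, 15.00).
semicircular end: A = ½π·15² = 353.43, centroid at (-6.37, 15.00).
ΣA = 5453.43 mm², ΣAx_c = 431250.00 mm³, ΣAy_c = 81801.44 mm³.
x_c = 431250.00/5453.43 = 79.08 mm; y_c = 81801.44/5453.43 = 15.00 mm.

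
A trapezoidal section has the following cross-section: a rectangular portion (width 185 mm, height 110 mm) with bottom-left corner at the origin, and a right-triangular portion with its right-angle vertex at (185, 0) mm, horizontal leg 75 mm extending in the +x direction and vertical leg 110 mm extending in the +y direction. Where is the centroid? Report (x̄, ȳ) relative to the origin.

x̄ = 112.30 mm, ȳ = 51.91 mm

Part | A | x̄ᵢ | ȳᵢ | A·x̄ᵢ | A·ȳᵢ
rectangular portion | 20350.00 | 92.50 | 55.00 | 1882375.00 | 1119250.00
triangular portion | 4125.00 | 210.00 | 36.67 | 866250.00 | 151250.00
Σ | 24475.00 |  |  | 2748625.00 | 1270500.00
x̄ = 2748625.00 / 24475.00 = 112.30 mm
ȳ = 1270500.00 / 24475.00 = 51.91 mm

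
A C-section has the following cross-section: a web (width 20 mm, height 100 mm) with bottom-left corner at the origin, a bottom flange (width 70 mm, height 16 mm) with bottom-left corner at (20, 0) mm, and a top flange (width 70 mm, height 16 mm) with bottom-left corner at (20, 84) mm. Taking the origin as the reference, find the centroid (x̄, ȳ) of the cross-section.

web: A = 20 × 100 = 2000.00, centroid at (10.00, 50.00).
bottom flange: A = 70 × 16 = 1120.00, centroid at (55.00, 8.00).
top flange: A = 70 × 16 = 1120.00, centroid at (55.00, 92.00).
ΣA = 4240.00 mm²
ΣAx̄ = (2000.00)(10.00) + (1120.00)(55.00) + (1120.00)(55.00) = 143200.00 mm³
ΣAȳ = (2000.00)(50.00) + (1120.00)(8.00) + (1120.00)(92.00) = 212000.00 mm³
x̄ = 143200.00 / 4240.00 = 33.77 mm
ȳ = 212000.00 / 4240.00 = 50.00 mm

x̄ = 33.77 mm, ȳ = 50.00 mm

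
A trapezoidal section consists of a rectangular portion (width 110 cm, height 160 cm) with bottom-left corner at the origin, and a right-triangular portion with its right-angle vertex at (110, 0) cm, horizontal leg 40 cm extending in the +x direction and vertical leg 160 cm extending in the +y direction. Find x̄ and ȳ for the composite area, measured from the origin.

x̄ = 65.51 cm, ȳ = 75.90 cm

Part | A | x̄ᵢ | ȳᵢ | A·x̄ᵢ | A·ȳᵢ
rectangular portion | 17600.00 | 55.00 | 80.00 | 968000.00 | 1408000.00
triangular portion | 3200.00 | 123.33 | 53.33 | 394666.67 | 170666.67
Σ | 20800.00 |  |  | 1362666.67 | 1578666.67
x̄ = 1362666.67 / 20800.00 = 65.51 cm
ȳ = 1578666.67 / 20800.00 = 75.90 cm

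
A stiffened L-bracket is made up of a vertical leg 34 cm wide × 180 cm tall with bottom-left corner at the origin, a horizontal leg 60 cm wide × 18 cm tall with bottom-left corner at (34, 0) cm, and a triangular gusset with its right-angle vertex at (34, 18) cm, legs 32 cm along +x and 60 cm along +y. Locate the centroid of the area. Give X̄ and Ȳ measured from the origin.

Part | A | x̄ᵢ | ȳᵢ | A·x̄ᵢ | A·ȳᵢ
vertical leg | 6120.00 | 17.00 | 90.00 | 104040.00 | 550800.00
horizontal leg | 1080.00 | 64.00 | 9.00 | 69120.00 | 9720.00
gusset | 960.00 | 44.67 | 38.00 | 42880.00 | 36480.00
Σ | 8160.00 |  |  | 216040.00 | 597000.00
X̄ = 216040.00 / 8160.00 = 26.48 cm
Ȳ = 597000.00 / 8160.00 = 73.16 cm

X̄ = 26.48 cm, Ȳ = 73.16 cm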